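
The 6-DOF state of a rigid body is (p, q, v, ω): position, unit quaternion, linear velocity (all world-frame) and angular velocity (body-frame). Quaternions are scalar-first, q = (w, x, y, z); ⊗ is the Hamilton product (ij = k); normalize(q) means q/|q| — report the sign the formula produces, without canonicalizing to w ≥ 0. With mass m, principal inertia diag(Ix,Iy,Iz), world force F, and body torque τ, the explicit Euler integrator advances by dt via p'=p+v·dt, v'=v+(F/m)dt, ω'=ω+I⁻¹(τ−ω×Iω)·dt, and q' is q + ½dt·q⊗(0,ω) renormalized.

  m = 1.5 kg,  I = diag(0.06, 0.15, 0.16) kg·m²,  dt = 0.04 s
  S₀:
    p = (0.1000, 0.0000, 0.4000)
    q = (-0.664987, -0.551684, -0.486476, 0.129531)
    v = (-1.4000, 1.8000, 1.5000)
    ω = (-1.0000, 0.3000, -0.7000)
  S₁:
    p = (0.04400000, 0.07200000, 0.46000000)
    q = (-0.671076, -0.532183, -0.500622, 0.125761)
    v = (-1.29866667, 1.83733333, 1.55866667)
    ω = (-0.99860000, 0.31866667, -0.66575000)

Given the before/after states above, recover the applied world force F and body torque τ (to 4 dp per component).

F = (3.8000, 1.4000, 2.2000)
τ = (0.0000, 0.0000, 0.1100)

ω₁ − ω₀ = (0.00140000, 0.01866667, 0.03425000)
gyro term ω₀×Iω₀ = (-0.0021, -0.0700, -0.0270)
applied torque τ = (0.0000, 0.0000, 0.1100)
Δv = v₁−v₀ = (0.10133333, 0.03733333, 0.05866667)
F = m·Δv/dt = (3.8000, 1.4000, 2.2000)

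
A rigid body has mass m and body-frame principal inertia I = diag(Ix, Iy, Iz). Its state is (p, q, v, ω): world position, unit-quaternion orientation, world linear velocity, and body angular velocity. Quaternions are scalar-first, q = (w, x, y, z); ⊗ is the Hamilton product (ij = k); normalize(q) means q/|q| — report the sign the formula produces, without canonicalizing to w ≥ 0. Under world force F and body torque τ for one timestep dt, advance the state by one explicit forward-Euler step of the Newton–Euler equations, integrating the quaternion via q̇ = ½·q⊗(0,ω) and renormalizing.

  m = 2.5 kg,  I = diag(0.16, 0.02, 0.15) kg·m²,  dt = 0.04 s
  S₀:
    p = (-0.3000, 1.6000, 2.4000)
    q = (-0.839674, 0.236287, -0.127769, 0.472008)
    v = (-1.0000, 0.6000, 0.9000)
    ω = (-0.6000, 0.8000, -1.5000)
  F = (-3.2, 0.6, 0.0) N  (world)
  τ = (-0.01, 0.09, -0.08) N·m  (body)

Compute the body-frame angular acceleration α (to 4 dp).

α = (0.9125, 4.0500, -0.9813)

precession coupling ω×(Iω) = (-0.1560, 0.0090, 0.0672)
(τ − ω×Iω)/I = (0.9125, 4.0500, -0.9813)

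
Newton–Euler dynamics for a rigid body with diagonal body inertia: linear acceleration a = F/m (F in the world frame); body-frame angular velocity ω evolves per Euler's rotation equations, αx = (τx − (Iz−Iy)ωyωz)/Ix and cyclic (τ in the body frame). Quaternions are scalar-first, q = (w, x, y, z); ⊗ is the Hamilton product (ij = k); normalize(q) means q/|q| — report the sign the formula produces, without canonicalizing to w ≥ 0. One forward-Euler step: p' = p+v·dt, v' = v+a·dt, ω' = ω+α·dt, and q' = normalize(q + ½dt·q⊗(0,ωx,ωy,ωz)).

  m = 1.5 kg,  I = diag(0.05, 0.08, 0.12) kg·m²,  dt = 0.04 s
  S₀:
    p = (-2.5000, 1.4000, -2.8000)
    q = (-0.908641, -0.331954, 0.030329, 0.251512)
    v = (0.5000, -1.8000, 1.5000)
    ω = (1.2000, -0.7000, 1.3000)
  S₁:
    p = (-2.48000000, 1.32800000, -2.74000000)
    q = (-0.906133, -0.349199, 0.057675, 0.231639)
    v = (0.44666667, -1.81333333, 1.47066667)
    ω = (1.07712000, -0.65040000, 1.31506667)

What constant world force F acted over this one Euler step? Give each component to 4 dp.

F = (-2.0000, -0.5000, -1.1000)

Δv = v₁−v₀ = (-0.05333333, -0.01333333, -0.02933333)
applied force F = (-2.0000, -0.5000, -1.1000)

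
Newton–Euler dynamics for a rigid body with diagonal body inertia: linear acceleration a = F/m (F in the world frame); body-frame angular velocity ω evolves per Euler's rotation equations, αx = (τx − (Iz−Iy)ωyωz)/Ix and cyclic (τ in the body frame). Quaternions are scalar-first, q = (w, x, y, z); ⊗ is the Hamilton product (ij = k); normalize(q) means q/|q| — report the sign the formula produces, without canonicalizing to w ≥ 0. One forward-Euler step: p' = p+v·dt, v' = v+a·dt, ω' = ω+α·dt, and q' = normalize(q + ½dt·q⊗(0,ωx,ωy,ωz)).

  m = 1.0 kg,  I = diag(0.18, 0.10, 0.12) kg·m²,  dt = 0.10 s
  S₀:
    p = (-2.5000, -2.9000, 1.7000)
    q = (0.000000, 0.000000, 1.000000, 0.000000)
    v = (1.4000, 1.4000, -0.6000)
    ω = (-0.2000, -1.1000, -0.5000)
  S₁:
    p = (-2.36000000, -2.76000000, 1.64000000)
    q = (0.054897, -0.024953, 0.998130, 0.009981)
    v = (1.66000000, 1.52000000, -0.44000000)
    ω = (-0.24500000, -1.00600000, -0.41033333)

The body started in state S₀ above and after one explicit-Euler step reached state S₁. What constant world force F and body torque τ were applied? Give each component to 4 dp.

F = (2.6000, 1.2000, 1.6000)
τ = (-0.0700, 0.1000, 0.0900)

velocity change Δv = (0.26000000, 0.12000000, 0.16000000)
m·(v₁−v₀)/dt = (2.6000, 1.2000, 1.6000)
Δω = ω₁−ω₀ = (-0.04500000, 0.09400000, 0.08966667)
gyro term ω₀×Iω₀ = (0.0110, 0.0060, -0.0176)
I·α + gyro = (-0.0700, 0.1000, 0.0900)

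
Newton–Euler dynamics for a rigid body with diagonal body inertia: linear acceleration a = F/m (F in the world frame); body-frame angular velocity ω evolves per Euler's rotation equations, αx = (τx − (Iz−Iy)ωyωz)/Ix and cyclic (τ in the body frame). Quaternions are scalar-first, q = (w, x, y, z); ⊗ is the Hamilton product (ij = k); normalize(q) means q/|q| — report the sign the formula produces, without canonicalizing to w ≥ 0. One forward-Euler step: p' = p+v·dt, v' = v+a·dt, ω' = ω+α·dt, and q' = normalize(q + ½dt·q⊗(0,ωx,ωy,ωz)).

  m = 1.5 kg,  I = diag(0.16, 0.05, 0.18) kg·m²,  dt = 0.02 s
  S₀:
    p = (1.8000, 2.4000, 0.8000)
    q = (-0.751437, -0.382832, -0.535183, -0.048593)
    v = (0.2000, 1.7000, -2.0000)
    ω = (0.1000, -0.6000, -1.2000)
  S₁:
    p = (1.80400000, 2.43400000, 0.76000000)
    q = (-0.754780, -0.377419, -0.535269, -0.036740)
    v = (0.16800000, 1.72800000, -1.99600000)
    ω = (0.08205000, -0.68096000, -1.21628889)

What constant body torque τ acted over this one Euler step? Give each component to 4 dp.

rate change Δω = (-0.01795000, -0.08096000, -0.01628889)
τ = I·(Δω/dt) + ω₀×(Iω₀) = (-0.0500, -0.2000, -0.1400)

τ = (-0.0500, -0.2000, -0.1400)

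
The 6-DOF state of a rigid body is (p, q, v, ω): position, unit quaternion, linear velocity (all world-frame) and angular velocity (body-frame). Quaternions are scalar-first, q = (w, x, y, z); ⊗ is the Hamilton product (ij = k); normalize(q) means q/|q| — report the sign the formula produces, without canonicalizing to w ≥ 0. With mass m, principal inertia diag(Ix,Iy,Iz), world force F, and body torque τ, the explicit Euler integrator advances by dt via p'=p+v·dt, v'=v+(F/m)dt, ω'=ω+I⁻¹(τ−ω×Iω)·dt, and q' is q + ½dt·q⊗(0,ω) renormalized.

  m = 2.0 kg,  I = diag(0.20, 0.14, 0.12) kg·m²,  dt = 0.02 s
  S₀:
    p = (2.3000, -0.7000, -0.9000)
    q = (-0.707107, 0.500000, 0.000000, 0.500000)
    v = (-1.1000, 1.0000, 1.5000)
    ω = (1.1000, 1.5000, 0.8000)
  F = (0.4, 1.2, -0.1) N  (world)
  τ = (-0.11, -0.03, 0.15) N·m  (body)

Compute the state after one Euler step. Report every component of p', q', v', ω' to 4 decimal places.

p' = (2.2780, -0.6800, -0.8700)
q' = (-0.7165, 0.4846, -0.0091, 0.5017)
v' = (-1.0960, 1.0120, 1.4990)
ω' = (1.0914, 1.4857, 0.8415)

p' = p + v·dt = (2.2780, -0.6800, -0.8700)
v + (F/m)dt = (-1.0960, 1.0120, 1.4990)
precession coupling ω×(Iω) = (-0.0240, 0.0704, -0.0990)
α = I⁻¹(τ − ω×Iω) = (-0.4300, -0.7171, 2.0750)
ω + α·dt = (1.0914, 1.4857, 0.8415)
2q̇ = q⊗(0,ω) = (-0.9500000, -1.5278177, -0.9106605, 0.1843144)
q' = normalize(q + ½dt·q⊗(0,ω)) = (-0.7165, 0.4846, -0.0091, 0.5017)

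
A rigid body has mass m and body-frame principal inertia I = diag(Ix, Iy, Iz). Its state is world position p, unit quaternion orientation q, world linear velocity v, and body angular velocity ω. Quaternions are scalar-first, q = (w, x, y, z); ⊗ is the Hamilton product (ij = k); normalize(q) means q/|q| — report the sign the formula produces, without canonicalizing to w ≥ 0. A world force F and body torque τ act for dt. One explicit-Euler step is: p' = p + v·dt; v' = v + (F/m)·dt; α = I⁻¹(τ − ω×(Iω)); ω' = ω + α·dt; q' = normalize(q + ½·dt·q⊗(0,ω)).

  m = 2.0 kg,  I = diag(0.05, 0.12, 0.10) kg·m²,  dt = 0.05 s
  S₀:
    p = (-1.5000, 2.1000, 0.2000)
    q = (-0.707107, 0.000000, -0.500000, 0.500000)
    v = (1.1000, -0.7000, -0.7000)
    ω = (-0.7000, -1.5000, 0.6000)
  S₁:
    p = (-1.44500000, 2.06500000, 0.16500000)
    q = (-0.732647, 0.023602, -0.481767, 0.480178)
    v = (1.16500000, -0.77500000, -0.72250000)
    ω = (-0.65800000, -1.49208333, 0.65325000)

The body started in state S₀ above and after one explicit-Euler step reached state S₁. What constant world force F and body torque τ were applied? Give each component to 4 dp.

F = (2.6000, -3.0000, -0.9000)
τ = (0.0600, 0.0400, 0.1800)

rate change Δω = (0.04200000, 0.00791667, 0.05325000)
applied torque τ = (0.0600, 0.0400, 0.1800)
Δv = v₁−v₀ = (0.06500000, -0.07500000, -0.02250000)
applied force F = (2.6000, -3.0000, -0.9000)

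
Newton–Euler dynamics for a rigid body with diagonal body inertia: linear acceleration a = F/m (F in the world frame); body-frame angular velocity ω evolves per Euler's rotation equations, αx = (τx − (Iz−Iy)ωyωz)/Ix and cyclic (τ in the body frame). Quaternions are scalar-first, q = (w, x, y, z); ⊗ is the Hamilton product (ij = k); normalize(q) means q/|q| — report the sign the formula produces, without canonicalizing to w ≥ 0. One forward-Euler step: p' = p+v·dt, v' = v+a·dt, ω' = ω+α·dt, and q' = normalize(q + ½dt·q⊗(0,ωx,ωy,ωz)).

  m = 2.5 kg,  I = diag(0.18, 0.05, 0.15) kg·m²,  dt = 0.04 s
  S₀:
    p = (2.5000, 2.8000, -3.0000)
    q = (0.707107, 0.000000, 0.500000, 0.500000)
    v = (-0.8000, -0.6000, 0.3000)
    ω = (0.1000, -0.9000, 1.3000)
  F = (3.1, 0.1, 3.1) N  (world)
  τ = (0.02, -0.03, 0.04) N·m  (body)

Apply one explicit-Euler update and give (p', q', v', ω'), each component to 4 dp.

p' = (2.4680, 2.7760, -2.9880)
q' = (0.7028, 0.0234, 0.4880, 0.5171)
v' = (-0.7504, -0.5984, 0.3496)
ω' = (0.1304, -0.9271, 1.3075)

p + v·dt = (2.4680, 2.7760, -2.9880)
new velocity v' = (-0.7504, -0.5984, 0.3496)
precession coupling ω×(Iω) = (-0.1170, 0.0039, 0.0117)
α = I⁻¹(τ − ω×Iω) = (0.7611, -0.6780, 0.1887)
ω' = ω + α·dt = (0.1304, -0.9271, 1.3075)
q⊗(0,ω) = (-0.2000000, 1.1707107, -0.5863963, 0.8692391)
q' = normalize(q + ½dt·q⊗(0,ω)) = (0.7028, 0.0234, 0.4880, 0.5171)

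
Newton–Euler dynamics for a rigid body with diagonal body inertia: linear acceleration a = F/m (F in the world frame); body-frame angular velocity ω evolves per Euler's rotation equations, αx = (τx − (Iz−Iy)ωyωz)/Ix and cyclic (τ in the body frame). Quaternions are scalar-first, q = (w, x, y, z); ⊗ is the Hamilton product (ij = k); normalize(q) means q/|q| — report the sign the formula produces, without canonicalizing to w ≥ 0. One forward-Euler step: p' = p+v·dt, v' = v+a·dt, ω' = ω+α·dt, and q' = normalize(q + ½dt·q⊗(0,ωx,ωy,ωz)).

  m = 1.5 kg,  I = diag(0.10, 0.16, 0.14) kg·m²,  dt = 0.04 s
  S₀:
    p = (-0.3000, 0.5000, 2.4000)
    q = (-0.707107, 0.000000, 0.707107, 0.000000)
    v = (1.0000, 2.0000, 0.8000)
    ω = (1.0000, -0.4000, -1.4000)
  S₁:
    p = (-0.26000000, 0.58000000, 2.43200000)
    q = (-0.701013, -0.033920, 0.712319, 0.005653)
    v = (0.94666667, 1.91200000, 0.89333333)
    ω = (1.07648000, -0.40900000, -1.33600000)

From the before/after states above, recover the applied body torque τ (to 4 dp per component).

ω₁ − ω₀ = (0.07648000, -0.00900000, 0.06400000)
I·α + gyro = (0.1800, 0.0200, 0.2000)

τ = (0.1800, 0.0200, 0.2000)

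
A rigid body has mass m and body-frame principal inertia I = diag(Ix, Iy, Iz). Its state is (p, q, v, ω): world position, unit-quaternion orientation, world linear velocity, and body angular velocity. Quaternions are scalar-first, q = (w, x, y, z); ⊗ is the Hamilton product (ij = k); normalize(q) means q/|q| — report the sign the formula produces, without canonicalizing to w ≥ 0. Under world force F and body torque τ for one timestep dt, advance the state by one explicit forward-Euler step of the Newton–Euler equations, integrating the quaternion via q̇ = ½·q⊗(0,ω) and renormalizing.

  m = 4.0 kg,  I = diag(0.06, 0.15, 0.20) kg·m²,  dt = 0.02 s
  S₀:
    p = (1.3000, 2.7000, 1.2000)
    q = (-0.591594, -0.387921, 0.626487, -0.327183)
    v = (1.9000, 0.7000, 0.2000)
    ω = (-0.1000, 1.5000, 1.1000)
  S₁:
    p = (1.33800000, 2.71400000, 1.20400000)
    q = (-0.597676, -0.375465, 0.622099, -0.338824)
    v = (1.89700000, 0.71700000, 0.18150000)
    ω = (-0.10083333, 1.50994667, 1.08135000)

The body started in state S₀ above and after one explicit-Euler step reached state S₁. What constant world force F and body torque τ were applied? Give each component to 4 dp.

Δv = v₁−v₀ = (-0.00300000, 0.01700000, -0.01850000)
F = m·Δv/dt = (-0.6000, 3.4000, -3.7000)
ω₁ − ω₀ = (-0.00083333, 0.00994667, -0.01865000)
I·α + gyro = (0.0800, 0.0900, -0.2000)

F = (-0.6000, 3.4000, -3.7000)
τ = (0.0800, 0.0900, -0.2000)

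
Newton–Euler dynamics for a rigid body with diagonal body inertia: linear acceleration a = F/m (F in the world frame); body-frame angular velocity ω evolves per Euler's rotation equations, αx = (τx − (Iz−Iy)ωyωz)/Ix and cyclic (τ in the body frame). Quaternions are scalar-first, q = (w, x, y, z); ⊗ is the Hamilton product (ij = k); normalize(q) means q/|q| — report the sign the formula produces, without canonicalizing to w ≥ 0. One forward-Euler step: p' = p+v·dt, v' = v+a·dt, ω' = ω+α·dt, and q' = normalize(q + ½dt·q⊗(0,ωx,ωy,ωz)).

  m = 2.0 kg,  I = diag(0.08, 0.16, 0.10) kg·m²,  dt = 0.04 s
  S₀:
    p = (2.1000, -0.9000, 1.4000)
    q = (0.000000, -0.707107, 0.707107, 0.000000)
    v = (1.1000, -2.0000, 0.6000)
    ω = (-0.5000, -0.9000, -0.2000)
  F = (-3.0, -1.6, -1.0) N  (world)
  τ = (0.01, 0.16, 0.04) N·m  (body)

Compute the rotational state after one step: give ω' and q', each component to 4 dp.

precession coupling ω×(Iω) = (-0.0108, -0.0020, 0.0360)
angular accel α = (0.2600, 1.0125, 0.0400)
ω' = ω + α·dt = (-0.4896, -0.8595, -0.1984)
2q̇ = q⊗(0,ω) = (0.2828428, -0.1414214, -0.1414214, 0.9899498)
q' = normalize(q + ½dt·q⊗(0,ω)) = (0.0057, -0.7098, 0.7041, 0.0198)

ω' = (-0.4896, -0.8595, -0.1984)
q' = (0.0057, -0.7098, 0.7041, 0.0198)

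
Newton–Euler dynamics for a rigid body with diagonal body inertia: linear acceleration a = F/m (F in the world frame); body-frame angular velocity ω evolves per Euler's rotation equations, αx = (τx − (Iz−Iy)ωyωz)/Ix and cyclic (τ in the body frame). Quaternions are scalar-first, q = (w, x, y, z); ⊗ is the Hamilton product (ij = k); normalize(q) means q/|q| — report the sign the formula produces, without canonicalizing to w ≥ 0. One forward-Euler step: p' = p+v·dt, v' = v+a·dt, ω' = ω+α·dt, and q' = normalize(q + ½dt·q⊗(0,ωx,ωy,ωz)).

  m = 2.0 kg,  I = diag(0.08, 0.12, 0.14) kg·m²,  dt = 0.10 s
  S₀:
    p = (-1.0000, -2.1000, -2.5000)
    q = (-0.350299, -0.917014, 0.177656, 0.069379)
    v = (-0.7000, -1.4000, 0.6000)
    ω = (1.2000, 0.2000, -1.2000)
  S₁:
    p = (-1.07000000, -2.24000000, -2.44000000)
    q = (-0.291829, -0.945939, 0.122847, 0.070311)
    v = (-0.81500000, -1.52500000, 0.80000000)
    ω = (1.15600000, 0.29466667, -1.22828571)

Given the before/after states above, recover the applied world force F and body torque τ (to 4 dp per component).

v₁ − v₀ = (-0.11500000, -0.12500000, 0.20000000)
applied force F = (-2.3000, -2.5000, 4.0000)
Δω = ω₁−ω₀ = (-0.04400000, 0.09466667, -0.02828571)
precession coupling = (-0.0048, 0.0864, 0.0096)
τ = I·(Δω/dt) + ω₀×(Iω₀) = (-0.0400, 0.2000, -0.0300)

F = (-2.3000, -2.5000, 4.0000)
τ = (-0.0400, 0.2000, -0.0300)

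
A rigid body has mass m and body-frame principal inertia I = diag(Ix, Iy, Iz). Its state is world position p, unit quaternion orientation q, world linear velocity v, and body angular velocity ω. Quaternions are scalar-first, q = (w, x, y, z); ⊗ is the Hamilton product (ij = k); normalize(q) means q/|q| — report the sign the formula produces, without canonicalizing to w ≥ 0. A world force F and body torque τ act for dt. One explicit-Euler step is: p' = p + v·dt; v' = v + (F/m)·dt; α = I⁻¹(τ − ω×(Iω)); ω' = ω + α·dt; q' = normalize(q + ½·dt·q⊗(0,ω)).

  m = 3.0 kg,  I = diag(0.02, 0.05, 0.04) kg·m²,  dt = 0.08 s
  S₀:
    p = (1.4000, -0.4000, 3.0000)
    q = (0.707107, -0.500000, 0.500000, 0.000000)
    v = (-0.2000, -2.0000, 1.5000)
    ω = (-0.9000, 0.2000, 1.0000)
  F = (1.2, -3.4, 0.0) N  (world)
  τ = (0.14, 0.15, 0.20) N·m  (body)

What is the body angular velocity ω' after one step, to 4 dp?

precession coupling ω×(Iω) = (-0.0020, 0.0180, -0.0054)
angular accel α = (7.1000, 2.6400, 5.1350)
ω' = ω + α·dt = (-0.3320, 0.4112, 1.4108)

ω' = (-0.3320, 0.4112, 1.4108)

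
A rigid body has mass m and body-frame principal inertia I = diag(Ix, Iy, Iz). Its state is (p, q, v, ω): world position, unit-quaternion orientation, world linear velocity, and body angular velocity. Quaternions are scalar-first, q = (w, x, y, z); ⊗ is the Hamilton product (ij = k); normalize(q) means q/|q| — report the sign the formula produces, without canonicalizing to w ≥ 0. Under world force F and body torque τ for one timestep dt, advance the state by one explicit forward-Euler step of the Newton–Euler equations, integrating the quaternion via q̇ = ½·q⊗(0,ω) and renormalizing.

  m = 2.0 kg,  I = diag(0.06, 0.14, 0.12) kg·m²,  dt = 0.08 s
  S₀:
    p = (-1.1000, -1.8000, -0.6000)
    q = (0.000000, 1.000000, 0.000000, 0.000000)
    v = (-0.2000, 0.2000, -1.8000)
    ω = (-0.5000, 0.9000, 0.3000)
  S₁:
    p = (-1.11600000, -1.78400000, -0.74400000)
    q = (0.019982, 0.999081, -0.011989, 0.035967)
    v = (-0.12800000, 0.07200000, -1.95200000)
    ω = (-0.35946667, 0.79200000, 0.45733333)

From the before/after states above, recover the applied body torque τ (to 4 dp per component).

rate change Δω = (0.14053333, -0.10800000, 0.15733333)
precession coupling = (-0.0054, 0.0090, -0.0360)
I·α + gyro = (0.1000, -0.1800, 0.2000)

τ = (0.1000, -0.1800, 0.2000)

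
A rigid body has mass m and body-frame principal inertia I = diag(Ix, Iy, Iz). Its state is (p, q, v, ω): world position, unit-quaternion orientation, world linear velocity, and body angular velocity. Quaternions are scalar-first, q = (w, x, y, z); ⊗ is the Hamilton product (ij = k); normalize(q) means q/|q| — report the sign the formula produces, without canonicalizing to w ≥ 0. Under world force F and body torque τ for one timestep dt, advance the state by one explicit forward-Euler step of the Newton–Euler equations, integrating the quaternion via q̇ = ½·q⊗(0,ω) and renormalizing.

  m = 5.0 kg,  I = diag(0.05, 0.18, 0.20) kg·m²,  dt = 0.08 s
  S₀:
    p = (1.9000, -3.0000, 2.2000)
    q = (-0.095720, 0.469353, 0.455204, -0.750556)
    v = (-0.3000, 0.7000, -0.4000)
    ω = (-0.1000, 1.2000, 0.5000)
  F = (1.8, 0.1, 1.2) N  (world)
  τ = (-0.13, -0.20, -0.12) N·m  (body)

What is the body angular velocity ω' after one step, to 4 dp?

ω×(Iω) gyroscopic = (0.0120, 0.0075, -0.0156)
α = I⁻¹(τ − ω×Iω) = (-2.8400, -1.1528, -0.5220)
ω' = ω + α·dt = (-0.3272, 1.1078, 0.4582)

ω' = (-0.3272, 1.1078, 0.4582)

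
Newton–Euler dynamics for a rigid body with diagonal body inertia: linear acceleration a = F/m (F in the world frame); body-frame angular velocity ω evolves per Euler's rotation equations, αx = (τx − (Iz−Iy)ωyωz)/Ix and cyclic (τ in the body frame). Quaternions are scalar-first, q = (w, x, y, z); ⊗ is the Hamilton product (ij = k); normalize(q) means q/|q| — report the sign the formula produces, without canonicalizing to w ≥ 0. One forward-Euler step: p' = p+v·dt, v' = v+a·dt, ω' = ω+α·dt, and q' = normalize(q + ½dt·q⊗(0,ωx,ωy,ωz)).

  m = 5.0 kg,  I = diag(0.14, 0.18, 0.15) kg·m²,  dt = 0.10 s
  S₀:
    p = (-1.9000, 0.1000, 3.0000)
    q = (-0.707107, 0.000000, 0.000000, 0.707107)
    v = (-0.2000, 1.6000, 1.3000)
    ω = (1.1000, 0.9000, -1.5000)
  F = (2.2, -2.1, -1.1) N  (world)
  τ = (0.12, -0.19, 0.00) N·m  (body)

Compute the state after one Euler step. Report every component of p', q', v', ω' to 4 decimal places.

(τ − ω×Iω)/I = (0.5679, -1.1472, -0.2640)
new body rate ω' = (1.1568, 0.7853, -1.5264)
q⊗(0,ω) = (1.0606605, -1.4142140, 0.1414214, 1.0606605)
q' = normalize(q + ½dt·q⊗(0,ω)) = (-0.6506, -0.0703, 0.0070, 0.7561)
a = F/m = (0.4400, -0.4200, -0.2200)
p' = p + v·dt = (-1.9200, 0.2600, 3.1300)
v + (F/m)dt = (-0.1560, 1.5580, 1.2780)

p' = (-1.9200, 0.2600, 3.1300)
q' = (-0.6506, -0.0703, 0.0070, 0.7561)
v' = (-0.1560, 1.5580, 1.2780)
ω' = (1.1568, 0.7853, -1.5264)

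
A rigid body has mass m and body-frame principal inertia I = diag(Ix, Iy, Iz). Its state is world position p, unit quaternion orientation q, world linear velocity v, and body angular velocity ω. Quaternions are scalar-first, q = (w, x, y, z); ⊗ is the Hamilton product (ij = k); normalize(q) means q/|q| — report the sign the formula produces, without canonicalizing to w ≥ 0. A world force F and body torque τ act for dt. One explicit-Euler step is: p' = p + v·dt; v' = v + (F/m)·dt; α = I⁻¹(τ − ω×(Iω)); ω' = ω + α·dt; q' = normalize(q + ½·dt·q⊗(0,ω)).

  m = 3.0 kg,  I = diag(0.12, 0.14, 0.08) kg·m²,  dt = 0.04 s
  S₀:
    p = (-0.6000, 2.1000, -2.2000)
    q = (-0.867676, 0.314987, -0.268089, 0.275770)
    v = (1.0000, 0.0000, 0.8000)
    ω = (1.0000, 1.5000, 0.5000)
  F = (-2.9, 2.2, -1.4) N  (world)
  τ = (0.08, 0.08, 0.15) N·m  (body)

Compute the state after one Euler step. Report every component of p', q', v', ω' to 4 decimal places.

α = I⁻¹(τ − ω×Iω) = (1.0417, 0.4286, 1.5000)
new body rate ω' = (1.0417, 1.5171, 0.5600)
Hamilton product q⊗(0,ω) = (-0.0507385, -1.4153755, -1.1832375, 0.3067315)
q + ½dt·q⊗(0,ω), renormalized = (-0.8681, 0.2865, -0.2915, 0.2817)
a = (-0.9667, 0.7333, -0.4667)
p + v·dt = (-0.5600, 2.1000, -2.1680)
v' = v + a·dt = (0.9613, 0.0293, 0.7813)

p' = (-0.5600, 2.1000, -2.1680)
q' = (-0.8681, 0.2865, -0.2915, 0.2817)
v' = (0.9613, 0.0293, 0.7813)
ω' = (1.0417, 1.5171, 0.5600)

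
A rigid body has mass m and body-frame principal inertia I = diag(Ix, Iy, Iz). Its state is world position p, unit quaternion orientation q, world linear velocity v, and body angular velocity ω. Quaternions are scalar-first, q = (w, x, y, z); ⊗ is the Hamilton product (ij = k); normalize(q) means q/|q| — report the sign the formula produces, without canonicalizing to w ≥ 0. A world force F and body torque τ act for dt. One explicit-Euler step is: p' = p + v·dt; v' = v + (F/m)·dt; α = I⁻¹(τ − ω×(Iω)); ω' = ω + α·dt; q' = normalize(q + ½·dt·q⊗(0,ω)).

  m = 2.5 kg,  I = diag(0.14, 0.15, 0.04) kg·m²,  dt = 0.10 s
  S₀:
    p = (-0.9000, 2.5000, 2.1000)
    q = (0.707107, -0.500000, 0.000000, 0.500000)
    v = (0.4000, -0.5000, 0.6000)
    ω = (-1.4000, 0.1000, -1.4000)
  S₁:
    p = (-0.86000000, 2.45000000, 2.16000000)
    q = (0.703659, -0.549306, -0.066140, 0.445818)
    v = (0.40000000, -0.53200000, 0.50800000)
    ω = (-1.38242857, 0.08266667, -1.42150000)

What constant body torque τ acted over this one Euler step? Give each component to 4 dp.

ω₁ − ω₀ = (0.01757143, -0.01733333, -0.02150000)
applied torque τ = (0.0400, 0.1700, -0.0100)

τ = (0.0400, 0.1700, -0.0100)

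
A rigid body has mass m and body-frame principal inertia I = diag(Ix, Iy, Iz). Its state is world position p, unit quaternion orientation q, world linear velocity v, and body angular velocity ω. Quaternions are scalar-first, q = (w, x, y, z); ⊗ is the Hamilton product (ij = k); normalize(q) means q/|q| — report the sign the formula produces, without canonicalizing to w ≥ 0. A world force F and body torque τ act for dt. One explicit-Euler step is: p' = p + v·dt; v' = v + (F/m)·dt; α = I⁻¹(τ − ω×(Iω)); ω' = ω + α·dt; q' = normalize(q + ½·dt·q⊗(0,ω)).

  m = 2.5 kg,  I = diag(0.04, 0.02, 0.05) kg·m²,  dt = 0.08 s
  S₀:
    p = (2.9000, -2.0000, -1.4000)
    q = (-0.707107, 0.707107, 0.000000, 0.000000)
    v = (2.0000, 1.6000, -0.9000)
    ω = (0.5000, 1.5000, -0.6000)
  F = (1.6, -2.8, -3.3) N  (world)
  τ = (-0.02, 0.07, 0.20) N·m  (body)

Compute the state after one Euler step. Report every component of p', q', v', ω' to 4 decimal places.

p' = (3.0600, -1.8720, -1.4720)
q' = (-0.7196, 0.6914, -0.0254, 0.0593)
v' = (2.0512, 1.5104, -1.0056)
ω' = (0.5140, 1.7680, -0.2560)

(τ − ω×Iω)/I = (0.1750, 3.3500, 4.3000)
ω + α·dt = (0.5140, 1.7680, -0.2560)
q⊗(0,ω) = (-0.3535535, -0.3535535, -0.6363963, 1.4849247)
q' = normalize(q + ½dt·q⊗(0,ω)) = (-0.7196, 0.6914, -0.0254, 0.0593)
linear accel F/m = (0.6400, -1.1200, -1.3200)
p' = p + v·dt = (3.0600, -1.8720, -1.4720)
v' = v + a·dt = (2.0512, 1.5104, -1.0056)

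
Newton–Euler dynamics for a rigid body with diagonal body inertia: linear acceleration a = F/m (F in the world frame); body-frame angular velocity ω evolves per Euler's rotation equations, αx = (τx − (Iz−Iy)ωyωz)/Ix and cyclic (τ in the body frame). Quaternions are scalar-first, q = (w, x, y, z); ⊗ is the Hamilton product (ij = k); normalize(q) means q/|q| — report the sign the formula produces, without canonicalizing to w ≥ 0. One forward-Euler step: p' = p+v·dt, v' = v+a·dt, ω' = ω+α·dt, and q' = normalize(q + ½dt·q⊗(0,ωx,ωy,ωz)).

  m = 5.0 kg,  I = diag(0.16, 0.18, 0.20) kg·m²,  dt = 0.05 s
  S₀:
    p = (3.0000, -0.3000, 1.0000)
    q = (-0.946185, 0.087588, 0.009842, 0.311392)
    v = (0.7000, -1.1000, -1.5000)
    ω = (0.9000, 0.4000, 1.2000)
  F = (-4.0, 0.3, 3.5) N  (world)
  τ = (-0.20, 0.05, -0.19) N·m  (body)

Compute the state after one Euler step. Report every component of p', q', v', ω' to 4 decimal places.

linear accel F/m = (-0.8000, 0.0600, 0.7000)
p + v·dt = (3.0350, -0.3550, 0.9250)
v + (F/m)dt = (0.6600, -1.0970, -1.4650)
(τ − ω×Iω)/I = (-1.3100, 0.5178, -0.9860)
ω' = ω + α·dt = (0.8345, 0.4259, 1.1507)
q⊗(0,ω) = (-0.4564364, -0.9643129, -0.2033268, -1.1092446)
q + ½dt·q⊗(0,ω), renormalized = (-0.9569, 0.0634, 0.0048, 0.2834)

p' = (3.0350, -0.3550, 0.9250)
q' = (-0.9569, 0.0634, 0.0048, 0.2834)
v' = (0.6600, -1.0970, -1.4650)
ω' = (0.8345, 0.4259, 1.1507)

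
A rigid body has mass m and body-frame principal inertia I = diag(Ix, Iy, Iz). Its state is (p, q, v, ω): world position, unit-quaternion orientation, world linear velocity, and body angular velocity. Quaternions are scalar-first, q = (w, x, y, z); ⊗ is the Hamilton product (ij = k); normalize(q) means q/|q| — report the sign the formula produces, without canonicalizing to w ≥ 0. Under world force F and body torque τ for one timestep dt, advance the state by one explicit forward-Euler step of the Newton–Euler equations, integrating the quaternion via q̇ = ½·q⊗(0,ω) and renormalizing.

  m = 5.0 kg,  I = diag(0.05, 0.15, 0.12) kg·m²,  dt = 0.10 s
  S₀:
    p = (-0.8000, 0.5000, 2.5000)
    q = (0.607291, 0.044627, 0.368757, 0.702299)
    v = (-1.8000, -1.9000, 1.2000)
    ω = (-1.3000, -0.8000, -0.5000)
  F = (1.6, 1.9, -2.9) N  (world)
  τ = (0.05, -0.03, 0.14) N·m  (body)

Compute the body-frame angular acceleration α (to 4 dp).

α = (1.2400, 0.1033, 0.3000)

gyro term ω×Iω = (-0.0120, -0.0455, 0.1040)
(τ − ω×Iω)/I = (1.2400, 0.1033, 0.3000)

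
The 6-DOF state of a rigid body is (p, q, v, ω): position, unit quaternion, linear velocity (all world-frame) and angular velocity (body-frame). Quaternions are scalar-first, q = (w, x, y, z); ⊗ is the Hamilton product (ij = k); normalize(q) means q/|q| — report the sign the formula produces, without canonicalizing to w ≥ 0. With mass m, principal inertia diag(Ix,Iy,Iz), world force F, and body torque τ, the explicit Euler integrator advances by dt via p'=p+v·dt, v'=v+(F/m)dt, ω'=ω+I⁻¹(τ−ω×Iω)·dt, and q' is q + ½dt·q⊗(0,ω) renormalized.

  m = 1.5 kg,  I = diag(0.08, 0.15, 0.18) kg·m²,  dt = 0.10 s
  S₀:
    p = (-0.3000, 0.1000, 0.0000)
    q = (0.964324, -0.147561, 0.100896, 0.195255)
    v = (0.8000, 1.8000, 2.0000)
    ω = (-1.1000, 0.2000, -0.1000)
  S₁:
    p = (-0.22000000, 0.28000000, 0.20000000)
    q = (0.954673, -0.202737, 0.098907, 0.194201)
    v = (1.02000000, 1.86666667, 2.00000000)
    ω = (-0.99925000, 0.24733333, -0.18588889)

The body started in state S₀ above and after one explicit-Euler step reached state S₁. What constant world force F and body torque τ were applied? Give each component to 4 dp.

F = (3.3000, 1.0000, 0.0000)
τ = (0.0800, 0.0600, -0.1700)

velocity change Δv = (0.22000000, 0.06666667, 0.00000000)
F = m·Δv/dt = (3.3000, 1.0000, 0.0000)
Δω = ω₁−ω₀ = (0.10075000, 0.04733333, -0.08588889)
applied torque τ = (0.0800, 0.0600, -0.1700)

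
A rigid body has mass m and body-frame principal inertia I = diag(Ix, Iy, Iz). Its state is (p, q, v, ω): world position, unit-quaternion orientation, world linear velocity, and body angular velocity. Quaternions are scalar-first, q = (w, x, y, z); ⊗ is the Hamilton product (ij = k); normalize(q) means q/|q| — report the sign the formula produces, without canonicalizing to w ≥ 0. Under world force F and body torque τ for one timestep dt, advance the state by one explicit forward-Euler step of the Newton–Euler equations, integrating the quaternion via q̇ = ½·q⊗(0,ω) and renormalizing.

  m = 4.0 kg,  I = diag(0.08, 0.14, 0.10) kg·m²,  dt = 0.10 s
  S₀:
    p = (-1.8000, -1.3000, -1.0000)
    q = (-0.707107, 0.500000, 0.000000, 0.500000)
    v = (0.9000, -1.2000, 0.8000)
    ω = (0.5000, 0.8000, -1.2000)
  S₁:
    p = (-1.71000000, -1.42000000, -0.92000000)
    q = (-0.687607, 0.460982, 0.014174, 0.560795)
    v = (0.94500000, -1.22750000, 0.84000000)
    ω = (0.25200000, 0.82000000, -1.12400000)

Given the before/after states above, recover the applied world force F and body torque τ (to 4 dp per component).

ω₁ − ω₀ = (-0.24800000, 0.02000000, 0.07600000)
ω₀×(Iω₀) = (0.0384, 0.0120, 0.0240)
I·α + gyro = (-0.1600, 0.0400, 0.1000)
Δv = v₁−v₀ = (0.04500000, -0.02750000, 0.04000000)
m·(v₁−v₀)/dt = (1.8000, -1.1000, 1.6000)

F = (1.8000, -1.1000, 1.6000)
τ = (-0.1600, 0.0400, 0.1000)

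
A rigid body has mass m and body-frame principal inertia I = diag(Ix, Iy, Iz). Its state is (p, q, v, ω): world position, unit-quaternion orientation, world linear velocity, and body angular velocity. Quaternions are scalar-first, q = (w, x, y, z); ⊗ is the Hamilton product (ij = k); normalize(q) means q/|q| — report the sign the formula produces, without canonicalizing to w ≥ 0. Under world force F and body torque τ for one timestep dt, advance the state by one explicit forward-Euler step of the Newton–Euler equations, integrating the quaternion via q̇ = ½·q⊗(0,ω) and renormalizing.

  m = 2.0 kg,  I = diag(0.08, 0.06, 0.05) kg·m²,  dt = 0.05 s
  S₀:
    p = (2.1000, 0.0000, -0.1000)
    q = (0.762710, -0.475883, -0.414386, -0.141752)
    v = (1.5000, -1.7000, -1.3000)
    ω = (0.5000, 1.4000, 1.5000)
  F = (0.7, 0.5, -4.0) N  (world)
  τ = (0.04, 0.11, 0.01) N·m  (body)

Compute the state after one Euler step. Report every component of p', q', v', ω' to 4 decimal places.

p' = (2.1750, -0.0850, -0.1650)
q' = (0.7874, -0.4763, -0.3711, -0.1245)
v' = (1.5175, -1.6875, -1.4000)
ω' = (0.5381, 1.4729, 1.5240)

linear accel F/m = (0.3500, 0.2500, -2.0000)
p' = p + v·dt = (2.1750, -0.0850, -0.1650)
v + (F/m)dt = (1.5175, -1.6875, -1.4000)
gyro term ω×Iω = (-0.0210, 0.0225, -0.0140)
(τ − ω×Iω)/I = (0.7625, 1.4583, 0.4800)
ω' = ω + α·dt = (0.5381, 1.4729, 1.5240)
Hamilton product q⊗(0,ω) = (1.0307099, -0.0417712, 1.7107425, 0.6850218)
q + ½dt·q⊗(0,ω), renormalized = (0.7874, -0.4763, -0.3711, -0.1245)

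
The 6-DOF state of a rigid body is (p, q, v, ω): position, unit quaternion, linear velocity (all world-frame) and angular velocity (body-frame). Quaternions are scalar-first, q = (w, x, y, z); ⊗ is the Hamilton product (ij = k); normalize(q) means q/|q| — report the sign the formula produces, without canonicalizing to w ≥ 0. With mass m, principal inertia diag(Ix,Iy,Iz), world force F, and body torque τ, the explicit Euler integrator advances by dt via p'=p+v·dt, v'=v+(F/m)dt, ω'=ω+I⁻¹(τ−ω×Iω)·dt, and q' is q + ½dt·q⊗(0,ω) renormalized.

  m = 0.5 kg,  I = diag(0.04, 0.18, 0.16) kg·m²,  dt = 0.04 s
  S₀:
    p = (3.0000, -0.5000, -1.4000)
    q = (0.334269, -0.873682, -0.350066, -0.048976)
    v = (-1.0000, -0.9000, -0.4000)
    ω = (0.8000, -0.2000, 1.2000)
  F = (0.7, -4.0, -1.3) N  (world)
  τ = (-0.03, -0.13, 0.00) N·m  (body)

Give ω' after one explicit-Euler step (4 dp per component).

ω×(Iω) gyroscopic = (0.0048, -0.1152, -0.0224)
(τ − ω×Iω)/I = (-0.8700, -0.0822, 0.1400)
ω' = ω + α·dt = (0.7652, -0.2033, 1.2056)

ω' = (0.7652, -0.2033, 1.2056)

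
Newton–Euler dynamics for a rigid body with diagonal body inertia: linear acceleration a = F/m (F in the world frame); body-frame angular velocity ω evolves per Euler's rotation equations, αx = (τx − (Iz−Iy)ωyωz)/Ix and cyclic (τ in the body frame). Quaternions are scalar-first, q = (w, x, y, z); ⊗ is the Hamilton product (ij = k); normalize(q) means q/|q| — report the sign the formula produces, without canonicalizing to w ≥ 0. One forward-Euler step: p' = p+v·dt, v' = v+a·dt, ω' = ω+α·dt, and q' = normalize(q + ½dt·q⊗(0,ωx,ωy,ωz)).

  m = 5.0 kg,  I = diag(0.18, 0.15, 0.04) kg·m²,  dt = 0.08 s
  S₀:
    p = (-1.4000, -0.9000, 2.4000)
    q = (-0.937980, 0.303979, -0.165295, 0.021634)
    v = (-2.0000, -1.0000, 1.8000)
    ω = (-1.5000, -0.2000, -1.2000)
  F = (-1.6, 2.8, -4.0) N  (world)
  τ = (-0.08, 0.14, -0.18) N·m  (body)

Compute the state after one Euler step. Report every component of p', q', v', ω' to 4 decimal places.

precession coupling ω×(Iω) = (-0.0264, 0.2520, -0.0090)
angular accel α = (-0.2978, -0.7467, -4.2750)
ω + α·dt = (-1.5238, -0.2597, -1.5420)
Hamilton product q⊗(0,ω) = (0.4488703, 1.6096508, 0.5199198, 0.8168377)
updated quaternion q' = (-0.9173, 0.3673, -0.1441, 0.0541)
linear accel F/m = (-0.3200, 0.5600, -0.8000)
new position p' = (-1.5600, -0.9800, 2.5440)
v + (F/m)dt = (-2.0256, -0.9552, 1.7360)

p' = (-1.5600, -0.9800, 2.5440)
q' = (-0.9173, 0.3673, -0.1441, 0.0541)
v' = (-2.0256, -0.9552, 1.7360)
ω' = (-1.5238, -0.2597, -1.5420)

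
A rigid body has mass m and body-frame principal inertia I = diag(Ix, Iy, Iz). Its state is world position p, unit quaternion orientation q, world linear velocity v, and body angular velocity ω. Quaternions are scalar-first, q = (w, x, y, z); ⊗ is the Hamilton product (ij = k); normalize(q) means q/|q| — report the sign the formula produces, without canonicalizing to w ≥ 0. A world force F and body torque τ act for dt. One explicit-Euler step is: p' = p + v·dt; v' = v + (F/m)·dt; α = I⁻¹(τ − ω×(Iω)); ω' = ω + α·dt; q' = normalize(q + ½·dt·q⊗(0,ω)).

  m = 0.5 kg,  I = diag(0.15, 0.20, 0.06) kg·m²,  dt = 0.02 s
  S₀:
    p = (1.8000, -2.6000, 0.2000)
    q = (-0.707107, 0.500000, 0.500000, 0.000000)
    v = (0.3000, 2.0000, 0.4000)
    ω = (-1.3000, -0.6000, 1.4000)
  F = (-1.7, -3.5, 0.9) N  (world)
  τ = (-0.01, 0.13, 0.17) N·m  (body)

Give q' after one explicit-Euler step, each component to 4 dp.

Hamilton product q⊗(0,ω) = (0.9500000, 1.6192391, -0.2757358, -0.6399498)
q + ½dt·q⊗(0,ω), renormalized = (-0.6975, 0.5161, 0.4971, -0.0064)

q' = (-0.6975, 0.5161, 0.4971, -0.0064)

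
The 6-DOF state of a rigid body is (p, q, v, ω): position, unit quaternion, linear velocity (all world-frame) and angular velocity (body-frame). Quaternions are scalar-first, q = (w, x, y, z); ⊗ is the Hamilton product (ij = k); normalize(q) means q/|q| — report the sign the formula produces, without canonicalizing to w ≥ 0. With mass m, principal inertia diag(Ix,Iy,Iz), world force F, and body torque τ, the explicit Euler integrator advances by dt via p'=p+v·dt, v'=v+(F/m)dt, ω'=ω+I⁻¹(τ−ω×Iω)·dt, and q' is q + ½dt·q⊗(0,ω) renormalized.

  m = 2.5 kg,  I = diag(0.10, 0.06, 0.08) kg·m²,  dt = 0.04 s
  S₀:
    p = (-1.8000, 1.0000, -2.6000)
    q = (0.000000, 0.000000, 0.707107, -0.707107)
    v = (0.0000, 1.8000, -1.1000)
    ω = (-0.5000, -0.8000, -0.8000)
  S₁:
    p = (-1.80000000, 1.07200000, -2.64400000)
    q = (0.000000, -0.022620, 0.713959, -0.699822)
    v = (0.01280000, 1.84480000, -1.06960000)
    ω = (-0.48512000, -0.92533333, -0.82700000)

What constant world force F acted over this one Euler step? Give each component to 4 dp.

v₁ − v₀ = (0.01280000, 0.04480000, 0.03040000)
applied force F = (0.8000, 2.8000, 1.9000)

F = (0.8000, 2.8000, 1.9000)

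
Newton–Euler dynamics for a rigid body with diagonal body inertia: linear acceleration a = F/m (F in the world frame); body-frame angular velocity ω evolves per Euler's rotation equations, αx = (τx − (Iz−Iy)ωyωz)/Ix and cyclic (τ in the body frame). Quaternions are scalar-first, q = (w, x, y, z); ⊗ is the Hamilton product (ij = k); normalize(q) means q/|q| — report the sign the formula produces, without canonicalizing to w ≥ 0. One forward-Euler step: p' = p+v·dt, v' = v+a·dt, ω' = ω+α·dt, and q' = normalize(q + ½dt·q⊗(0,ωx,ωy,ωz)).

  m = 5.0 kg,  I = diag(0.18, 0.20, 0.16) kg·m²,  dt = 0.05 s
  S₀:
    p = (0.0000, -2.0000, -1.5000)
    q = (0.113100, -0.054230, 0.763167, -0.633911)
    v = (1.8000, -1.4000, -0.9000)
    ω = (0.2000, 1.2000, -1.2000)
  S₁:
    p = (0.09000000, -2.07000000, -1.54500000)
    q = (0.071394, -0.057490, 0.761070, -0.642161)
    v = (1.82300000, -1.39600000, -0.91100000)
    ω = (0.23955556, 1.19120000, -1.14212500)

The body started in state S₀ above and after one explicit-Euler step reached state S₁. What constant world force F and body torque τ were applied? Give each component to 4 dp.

F = (2.3000, 0.4000, -1.1000)
τ = (0.2000, -0.0400, 0.1900)

velocity change Δv = (0.02300000, 0.00400000, -0.01100000)
applied force F = (2.3000, 0.4000, -1.1000)
ω₁ − ω₀ = (0.03955556, -0.00880000, 0.05787500)
ω₀×(Iω₀) = (0.0576, -0.0048, 0.0048)
I·α + gyro = (0.2000, -0.0400, 0.1900)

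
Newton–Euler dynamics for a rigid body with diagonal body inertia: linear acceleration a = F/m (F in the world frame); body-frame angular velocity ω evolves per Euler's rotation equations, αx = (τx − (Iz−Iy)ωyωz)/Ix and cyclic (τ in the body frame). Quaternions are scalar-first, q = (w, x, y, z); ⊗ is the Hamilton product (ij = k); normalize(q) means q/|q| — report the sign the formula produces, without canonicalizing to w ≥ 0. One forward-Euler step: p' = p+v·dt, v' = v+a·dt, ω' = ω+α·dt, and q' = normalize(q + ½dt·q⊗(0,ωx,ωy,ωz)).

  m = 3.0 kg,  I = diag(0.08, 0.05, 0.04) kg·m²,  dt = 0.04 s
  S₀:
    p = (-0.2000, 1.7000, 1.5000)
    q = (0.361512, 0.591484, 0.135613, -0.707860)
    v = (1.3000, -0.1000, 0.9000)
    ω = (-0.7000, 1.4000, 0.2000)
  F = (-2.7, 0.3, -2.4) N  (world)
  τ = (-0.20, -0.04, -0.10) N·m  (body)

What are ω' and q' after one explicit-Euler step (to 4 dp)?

gyro term ω×Iω = (-0.0028, -0.0056, 0.0294)
α = I⁻¹(τ − ω×Iω) = (-2.4650, -0.6880, -3.2350)
ω + α·dt = (-0.7986, 1.3725, 0.0706)
q⊗(0,ω) = (0.3657526, 0.7650682, 0.8833220, 0.9953091)
q + ½dt·q⊗(0,ω), renormalized = (0.3686, 0.6065, 0.1532, -0.6876)

ω' = (-0.7986, 1.3725, 0.0706)
q' = (0.3686, 0.6065, 0.1532, -0.6876)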